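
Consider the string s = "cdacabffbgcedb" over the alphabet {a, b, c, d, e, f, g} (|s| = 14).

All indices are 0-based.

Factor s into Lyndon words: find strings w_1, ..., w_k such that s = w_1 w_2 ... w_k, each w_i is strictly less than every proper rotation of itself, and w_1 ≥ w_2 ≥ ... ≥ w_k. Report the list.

["cd", "ac", "abffbgcedb"]

emit factor 1: 'cd' (i=0, period=2)
emit factor 2: 'ac' (i=2, period=2)
emit factor 3: 'abffbgcedb' (i=4, period=10)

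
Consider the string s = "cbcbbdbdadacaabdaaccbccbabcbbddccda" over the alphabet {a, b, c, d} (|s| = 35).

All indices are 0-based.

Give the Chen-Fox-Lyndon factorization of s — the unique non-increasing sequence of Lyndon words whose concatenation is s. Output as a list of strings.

["c", "bc", "bbdbd", "ad", "ac", "aabdaaccbccbabcbbddccd", "a"]

emit factor 1: 'c' (i=0, period=1)
emit factor 2: 'bc' (i=1, period=2)
emit factor 3: 'bbdbd' (i=3, period=5)
emit factor 4: 'ad' (i=8, period=2)
emit factor 5: 'ac' (i=10, period=2)
emit factor 6: 'aabdaaccbccbabcbbddccd' (i=12, period=22)
emit factor 7: 'a' (i=34, period=1)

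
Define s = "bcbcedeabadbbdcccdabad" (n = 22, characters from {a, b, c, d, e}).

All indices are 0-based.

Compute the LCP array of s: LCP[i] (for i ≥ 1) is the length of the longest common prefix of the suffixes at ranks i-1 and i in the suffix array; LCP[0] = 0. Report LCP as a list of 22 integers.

[0, 4, 1, 2, 0, 3, 1, 1, 2, 1, 0, 1, 2, 1, 1, 0, 1, 1, 1, 1, 0, 1]

rank→(start, suffix):
  0 → (18, 'abad')
  1 → (7, 'abadbbdcccdabad')
  2 → (20, 'ad')
  3 → (9, 'adbbdcccdabad')
  4 → (19, 'bad')
  5 → (8, 'badbbdcccdabad')
  6 → (11, 'bbdcccdabad')
  7 → (0, 'bcbcedeabadbbdcccdabad')
  8 → (2, 'bcedeabadbbdcccdabad')
  9 → (12, 'bdcccdabad')
  10 → (1, 'cbcedeabadbbdcccdabad')
  11 → (14, 'cccdabad')
  12 → (15, 'ccdabad')
  13 → (16, 'cdabad')
  14 → (3, 'cedeabadbbdcccdabad')
  15 → (21, 'd')
  16 → (17, 'dabad')
  17 → (10, 'dbbdcccdabad')
  18 → (13, 'dcccdabad')
  19 → (5, 'deabadbbdcccdabad')
  20 → (6, 'eabadbbdcccdabad')
  21 → (4, 'edeabadbbdcccdabad')

SA = [18, 7, 20, 9, 19, 8, 11, 0, 2, 12, 1, 14, 15, 16, 3, 21, 17, 10, 13, 5, 6, 4]
i: (SA[i-1],SA[i]) lcp shared
  1: (18,7) 4 'abad'
  2: (7,20) 1 'a'
  3: (20,9) 2 'ad'
  4: (9,19) 0 ''
  5: (19,8) 3 'bad'
  6: (8,11) 1 'b'
  7: (11,0) 1 'b'
  8: (0,2) 2 'bc'
  9: (2,12) 1 'b'
  10: (12,1) 0 ''
  11: (1,14) 1 'c'
  12: (14,15) 2 'cc'
  13: (15,16) 1 'c'
  14: (16,3) 1 'c'
  15: (3,21) 0 ''
  16: (21,17) 1 'd'
  17: (17,10) 1 'd'
  18: (10,13) 1 'd'
  19: (13,5) 1 'd'
  20: (5,6) 0 ''
  21: (6,4) 1 'e'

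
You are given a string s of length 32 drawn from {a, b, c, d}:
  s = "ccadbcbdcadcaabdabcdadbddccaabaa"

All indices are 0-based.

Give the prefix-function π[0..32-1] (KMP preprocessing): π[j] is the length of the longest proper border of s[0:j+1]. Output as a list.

[0, 1, 0, 0, 0, 1, 0, 0, 1, 0, 0, 1, 0, 0, 0, 0, 0, 0, 1, 0, 0, 0, 0, 0, 0, 1, 2, 3, 0, 0, 0, 0]

π[0] = 0
j=1 s[j]='c': π[1]=1 (border 'c')
j=2 s[j]='a': k: 1→0; π[2]=0 (border '')
j=3 s[j]='d': π[3]=0 (border '')
j=4 s[j]='b': π[4]=0 (border '')
j=5 s[j]='c': π[5]=1 (border 'c')
j=6 s[j]='b': k: 1→0; π[6]=0 (border '')
j=7 s[j]='d': π[7]=0 (border '')
j=8 s[j]='c': π[8]=1 (border 'c')
j=9 s[j]='a': k: 1→0; π[9]=0 (border '')
j=10 s[j]='d': π[10]=0 (border '')
j=11 s[j]='c': π[11]=1 (border 'c')
j=12 s[j]='a': k: 1→0; π[12]=0 (border '')
j=13 s[j]='a': π[13]=0 (border '')
j=14 s[j]='b': π[14]=0 (border '')
j=15 s[j]='d': π[15]=0 (border '')
j=16 s[j]='a': π[16]=0 (border '')
j=17 s[j]='b': π[17]=0 (border '')
j=18 s[j]='c': π[18]=1 (border 'c')
j=19 s[j]='d': k: 1→0; π[19]=0 (border '')
j=20 s[j]='a': π[20]=0 (border '')
j=21 s[j]='d': π[21]=0 (border '')
j=22 s[j]='b': π[22]=0 (border '')
j=23 s[j]='d': π[23]=0 (border '')
j=24 s[j]='d': π[24]=0 (border '')
j=25 s[j]='c': π[25]=1 (border 'c')
j=26 s[j]='c': π[26]=2 (border 'cc')
j=27 s[j]='a': π[27]=3 (border 'cca')
j=28 s[j]='a': k: 3→0; π[28]=0 (border '')
j=29 s[j]='b': π[29]=0 (border '')
j=30 s[j]='a': π[30]=0 (border '')
j=31 s[j]='a': π[31]=0 (border '')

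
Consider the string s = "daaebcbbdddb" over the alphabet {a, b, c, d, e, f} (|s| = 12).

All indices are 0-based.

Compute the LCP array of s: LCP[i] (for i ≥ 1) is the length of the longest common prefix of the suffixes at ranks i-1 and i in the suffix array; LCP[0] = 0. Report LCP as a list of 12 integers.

[0, 1, 0, 1, 1, 1, 0, 0, 1, 1, 2, 0]

sorted suffixes:
  #0 SA[0]=1  'aaebcbbdddb'
  #1 SA[1]=2  'aebcbbdddb'
  #2 SA[2]=11  'b'
  #3 SA[3]=6  'bbdddb'
  #4 SA[4]=4  'bcbbdddb'
  #5 SA[5]=7  'bdddb'
  #6 SA[6]=5  'cbbdddb'
  #7 SA[7]=0  'daaebcbbdddb'
  #8 SA[8]=10  'db'
  #9 SA[9]=9  'ddb'
  #10 SA[10]=8  'dddb'
  #11 SA[11]=3  'ebcbbdddb'

SA = [1, 2, 11, 6, 4, 7, 5, 0, 10, 9, 8, 3]
i: (SA[i-1],SA[i]) lcp shared
  1: (1,2) 1 'a'
  2: (2,11) 0 ''
  3: (11,6) 1 'b'
  4: (6,4) 1 'b'
  5: (4,7) 1 'b'
  6: (7,5) 0 ''
  7: (5,0) 0 ''
  8: (0,10) 1 'd'
  9: (10,9) 1 'd'
  10: (9,8) 2 'dd'
  11: (8,3) 0 ''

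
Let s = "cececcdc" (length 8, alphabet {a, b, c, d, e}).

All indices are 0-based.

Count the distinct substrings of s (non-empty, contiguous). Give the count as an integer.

28

sorted suffixes:
  #0 SA[0]=7  'c'
  #1 SA[1]=4  'ccdc'
  #2 SA[2]=5  'cdc'
  #3 SA[3]=2  'ceccdc'
  #4 SA[4]=0  'cececcdc'
  #5 SA[5]=6  'dc'
  #6 SA[6]=3  'eccdc'
  #7 SA[7]=1  'ececcdc'

SA = [7, 4, 5, 2, 0, 6, 3, 1]
rank  pair      lcp
   1  s[7:],s[4:]  1  'c'
   2  s[4:],s[5:]  1  'c'
   3  s[5:],s[2:]  1  'c'
   4  s[2:],s[0:]  3  'cec'
   5  s[0:],s[6:]  0  ''
   6  s[6:],s[3:]  0  ''
   7  s[3:],s[1:]  2  'ec'

n(n+1)/2 = 8·9/2 = 36
Σ LCP = 0 + 1 + 1 + 1 + 3 + 0 + 0 + 2 = 8
distinct = 36 − 8 = 28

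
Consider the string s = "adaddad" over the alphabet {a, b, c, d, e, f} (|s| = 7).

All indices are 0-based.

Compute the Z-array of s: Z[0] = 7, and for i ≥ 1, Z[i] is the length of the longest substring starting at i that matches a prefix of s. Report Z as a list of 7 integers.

[7, 0, 2, 0, 0, 2, 0]

Z[0]=7
i=1: fresh scan; Z[1]=0
i=2: fresh scan; Z[2]=2 grow→box=[2,4)
i=3: min(r-i=1, Z[1]=0)=0; Z[3]=0
i=4: fresh scan; Z[4]=0
i=5: fresh scan; Z[5]=2 grow→box=[5,7)
i=6: min(r-i=1, Z[1]=0)=0; Z[6]=0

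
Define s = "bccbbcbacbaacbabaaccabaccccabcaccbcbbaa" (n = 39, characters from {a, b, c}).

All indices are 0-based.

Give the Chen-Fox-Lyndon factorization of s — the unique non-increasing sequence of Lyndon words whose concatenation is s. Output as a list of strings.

["bcc", "bbc", "b", "acb", "aacbabaaccabaccccabcaccbcbb", "a", "a"]

emit factor 1: 'bcc' (i=0, period=3)
emit factor 2: 'bbc' (i=3, period=3)
emit factor 3: 'b' (i=6, period=1)
emit factor 4: 'acb' (i=7, period=3)
emit factor 5: 'aacbabaaccabaccccabcaccbcbb' (i=10, period=27)
emit factor 6: 'a' (i=37, period=1)
emit factor 7: 'a' (i=38, period=1)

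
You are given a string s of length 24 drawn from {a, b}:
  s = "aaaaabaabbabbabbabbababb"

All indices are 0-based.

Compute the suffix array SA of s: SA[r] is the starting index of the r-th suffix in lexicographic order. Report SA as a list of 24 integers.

[0, 1, 2, 3, 6, 4, 19, 21, 16, 13, 10, 7, 23, 5, 18, 20, 15, 12, 9, 22, 17, 14, 11, 8]

rank→(start, suffix):
  0 → (0, 'aaaaabaabbabbabbabbababb')
  1 → (1, 'aaaabaabbabbabbabbababb')
  2 → (2, 'aaabaabbabbabbabbababb')
  3 → (3, 'aabaabbabbabbabbababb')
  4 → (6, 'aabbabbabbabbababb')
  5 → (4, 'abaabbabbabbabbababb')
  6 → (19, 'ababb')
  7 → (21, 'abb')
  8 → (16, 'abbababb')
  9 → (13, 'abbabbababb')
  10 → (10, 'abbabbabbababb')
  11 → (7, 'abbabbabbabbababb')
  12 → (23, 'b')
  13 → (5, 'baabbabbabbabbababb')
  14 → (18, 'bababb')
  15 → (20, 'babb')
  16 → (15, 'babbababb')
  17 → (12, 'babbabbababb')
  18 → (9, 'babbabbabbababb')
  19 → (22, 'bb')
  20 → (17, 'bbababb')
  21 → (14, 'bbabbababb')
  22 → (11, 'bbabbabbababb')
  23 → (8, 'bbabbabbabbababb')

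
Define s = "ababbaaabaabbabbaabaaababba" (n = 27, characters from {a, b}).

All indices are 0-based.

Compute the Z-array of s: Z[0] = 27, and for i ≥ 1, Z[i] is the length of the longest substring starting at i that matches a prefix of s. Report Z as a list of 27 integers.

[27, 0, 2, 0, 0, 1, 1, 3, 0, 1, 2, 0, 0, 2, 0, 0, 1, 3, 0, 1, 1, 6, 0, 2, 0, 0, 1]

Z[0]=27
i=1: outside box; Z[1]=0
i=2: outside box; Z[2]=2 scan→box=[2,4)
i=3: min(r-i=1, Z[1]=0)=0; Z[3]=0
i=4: outside box; Z[4]=0
i=5: outside box; Z[5]=1 scan→box=[5,6)
i=6: outside box; Z[6]=1 scan→box=[6,7)
i=7: outside box; Z[7]=3 scan→box=[7,10)
i=8: min(r-i=2, Z[1]=0)=0; Z[8]=0
i=9: min(r-i=1, Z[2]=2)=1; Z[9]=1
i=10: outside box; Z[10]=2 scan→box=[10,12)
i=11: min(r-i=1, Z[1]=0)=0; Z[11]=0
i=12: outside box; Z[12]=0
i=13: outside box; Z[13]=2 scan→box=[13,15)
i=14: min(r-i=1, Z[1]=0)=0; Z[14]=0
i=15: outside box; Z[15]=0
i=16: outside box; Z[16]=1 scan→box=[16,17)
i=17: outside box; Z[17]=3 scan→box=[17,20)
i=18: min(r-i=2, Z[1]=0)=0; Z[18]=0
i=19: min(r-i=1, Z[2]=2)=1; Z[19]=1
i=20: outside box; Z[20]=1 scan→box=[20,21)
i=21: outside box; Z[21]=6 scan→box=[21,27)
i=22: min(r-i=5, Z[1]=0)=0; Z[22]=0
i=23: min(r-i=4, Z[2]=2)=2; Z[23]=2
i=24: min(r-i=3, Z[3]=0)=0; Z[24]=0
i=25: min(r-i=2, Z[4]=0)=0; Z[25]=0
i=26: min(r-i=1, Z[5]=1)=1; Z[26]=1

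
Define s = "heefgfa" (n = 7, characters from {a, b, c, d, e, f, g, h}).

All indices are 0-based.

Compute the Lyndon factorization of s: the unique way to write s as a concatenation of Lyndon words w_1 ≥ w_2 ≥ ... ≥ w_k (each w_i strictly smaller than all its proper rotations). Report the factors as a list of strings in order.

emit factor 1: 'h' (i=0, period=1)
emit factor 2: 'eefgf' (i=1, period=5)
emit factor 3: 'a' (i=6, period=1)

["h", "eefgf", "a"]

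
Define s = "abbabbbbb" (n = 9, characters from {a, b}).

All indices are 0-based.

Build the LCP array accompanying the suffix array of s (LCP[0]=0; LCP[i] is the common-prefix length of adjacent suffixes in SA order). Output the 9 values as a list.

rank→(start, suffix):
  0 → (0, 'abbabbbbb')
  1 → (3, 'abbbbb')
  2 → (8, 'b')
  3 → (2, 'babbbbb')
  4 → (7, 'bb')
  5 → (1, 'bbabbbbb')
  6 → (6, 'bbb')
  7 → (5, 'bbbb')
  8 → (4, 'bbbbb')

SA = [0, 3, 8, 2, 7, 1, 6, 5, 4]
[i] adj suffixes → lcp
  [1] 0/3 → 3 ('abb')
  [2] 3/8 → 0 ('')
  [3] 8/2 → 1 ('b')
  [4] 2/7 → 1 ('b')
  [5] 7/1 → 2 ('bb')
  [6] 1/6 → 2 ('bb')
  [7] 6/5 → 3 ('bbb')
  [8] 5/4 → 4 ('bbbb')

[0, 3, 0, 1, 1, 2, 2, 3, 4]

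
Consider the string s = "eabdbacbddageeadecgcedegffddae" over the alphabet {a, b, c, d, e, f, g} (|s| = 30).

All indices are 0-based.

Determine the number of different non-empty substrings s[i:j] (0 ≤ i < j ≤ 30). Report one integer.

rank→(start, suffix):
  0 → (1, 'abdbacbddageeadecgcedegffddae')
  1 → (5, 'acbddageeadecgcedegffddae')
  2 → (14, 'adecgcedegffddae')
  3 → (28, 'ae')
  4 → (10, 'ageeadecgcedegffddae')
  5 → (4, 'bacbddageeadecgcedegffddae')
  6 → (2, 'bdbacbddageeadecgcedegffddae')
  7 → (7, 'bddageeadecgcedegffddae')
  8 → (6, 'cbddageeadecgcedegffddae')
  9 → (19, 'cedegffddae')
  10 → (17, 'cgcedegffddae')
  11 → (27, 'dae')
  12 → (9, 'dageeadecgcedegffddae')
  13 → (3, 'dbacbddageeadecgcedegffddae')
  14 → (26, 'ddae')
  15 → (8, 'ddageeadecgcedegffddae')
  16 → (15, 'decgcedegffddae')
  17 → (21, 'degffddae')
  18 → (29, 'e')
  19 → (0, 'eabdbacbddageeadecgcedegffddae')
  20 → (13, 'eadecgcedegffddae')
  21 → (16, 'ecgcedegffddae')
  22 → (20, 'edegffddae')
  23 → (12, 'eeadecgcedegffddae')
  24 → (22, 'egffddae')
  25 → (25, 'fddae')
  26 → (24, 'ffddae')
  27 → (18, 'gcedegffddae')
  28 → (11, 'geeadecgcedegffddae')
  29 → (23, 'gffddae')

SA = [1, 5, 14, 28, 10, 4, 2, 7, 6, 19, 17, 27, 9, 3, 26, 8, 15, 21, 29, 0, 13, 16, 20, 12, 22, 25, 24, 18, 11, 23]
rank  pair      lcp
   1  s[1:],s[5:]  1  'a'
   2  s[5:],s[14:]  1  'a'
   3  s[14:],s[28:]  1  'a'
   4  s[28:],s[10:]  1  'a'
   5  s[10:],s[4:]  0  ''
   6  s[4:],s[2:]  1  'b'
   7  s[2:],s[7:]  2  'bd'
   8  s[7:],s[6:]  0  ''
   9  s[6:],s[19:]  1  'c'
  10  s[19:],s[17:]  1  'c'
  11  s[17:],s[27:]  0  ''
  12  s[27:],s[9:]  2  'da'
  13  s[9:],s[3:]  1  'd'
  14  s[3:],s[26:]  1  'd'
  15  s[26:],s[8:]  3  'dda'
  16  s[8:],s[15:]  1  'd'
  17  s[15:],s[21:]  2  'de'
  18  s[21:],s[29:]  0  ''
  19  s[29:],s[0:]  1  'e'
  20  s[0:],s[13:]  2  'ea'
  21  s[13:],s[16:]  1  'e'
  22  s[16:],s[20:]  1  'e'
  23  s[20:],s[12:]  1  'e'
  24  s[12:],s[22:]  1  'e'
  25  s[22:],s[25:]  0  ''
  26  s[25:],s[24:]  1  'f'
  27  s[24:],s[18:]  0  ''
  28  s[18:],s[11:]  1  'g'
  29  s[11:],s[23:]  1  'g'

n(n+1)/2 = 30·31/2 = 465
Σ LCP = 0 + 1 + 1 + 1 + 1 + 0 + 1 + 2 + 0 + 1 + 1 + 0 + 2 + 1 + 1 + 3 + 1 + 2 + 0 + 1 + 2 + 1 + 1 + 1 + 1 + 0 + 1 + 0 + 1 + 1 = 29
distinct = 465 − 29 = 436

436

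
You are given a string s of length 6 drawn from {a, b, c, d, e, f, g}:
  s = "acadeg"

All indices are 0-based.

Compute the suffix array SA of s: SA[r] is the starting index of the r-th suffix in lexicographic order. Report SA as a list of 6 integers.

[0, 2, 1, 3, 4, 5]

rank→(start, suffix):
  0 → (0, 'acadeg')
  1 → (2, 'adeg')
  2 → (1, 'cadeg')
  3 → (3, 'deg')
  4 → (4, 'eg')
  5 → (5, 'g')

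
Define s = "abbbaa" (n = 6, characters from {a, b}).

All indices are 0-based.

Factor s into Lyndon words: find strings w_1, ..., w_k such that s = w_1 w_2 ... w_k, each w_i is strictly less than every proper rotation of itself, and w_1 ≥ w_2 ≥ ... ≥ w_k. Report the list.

["abbb", "a", "a"]

emit factor 1: 'abbb' (i=0, period=4)
emit factor 2: 'a' (i=4, period=1)
emit factor 3: 'a' (i=5, period=1)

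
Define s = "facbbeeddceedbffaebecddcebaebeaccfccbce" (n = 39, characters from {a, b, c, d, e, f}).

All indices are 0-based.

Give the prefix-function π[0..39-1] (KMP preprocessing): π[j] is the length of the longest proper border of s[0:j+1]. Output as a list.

π[0] = 0
j=1 s[j]='a': π[1]=0 (border '')
j=2 s[j]='c': π[2]=0 (border '')
j=3 s[j]='b': π[3]=0 (border '')
j=4 s[j]='b': π[4]=0 (border '')
j=5 s[j]='e': π[5]=0 (border '')
j=6 s[j]='e': π[6]=0 (border '')
j=7 s[j]='d': π[7]=0 (border '')
j=8 s[j]='d': π[8]=0 (border '')
j=9 s[j]='c': π[9]=0 (border '')
j=10 s[j]='e': π[10]=0 (border '')
j=11 s[j]='e': π[11]=0 (border '')
j=12 s[j]='d': π[12]=0 (border '')
j=13 s[j]='b': π[13]=0 (border '')
j=14 s[j]='f': π[14]=1 (border 'f')
j=15 s[j]='f': k: 1→0; π[15]=1 (border 'f')
j=16 s[j]='a': π[16]=2 (border 'fa')
j=17 s[j]='e': k: 2→0; π[17]=0 (border '')
j=18 s[j]='b': π[18]=0 (border '')
j=19 s[j]='e': π[19]=0 (border '')
j=20 s[j]='c': π[20]=0 (border '')
j=21 s[j]='d': π[21]=0 (border '')
j=22 s[j]='d': π[22]=0 (border '')
j=23 s[j]='c': π[23]=0 (border '')
j=24 s[j]='e': π[24]=0 (border '')
j=25 s[j]='b': π[25]=0 (border '')
j=26 s[j]='a': π[26]=0 (border '')
j=27 s[j]='e': π[27]=0 (border '')
j=28 s[j]='b': π[28]=0 (border '')
j=29 s[j]='e': π[29]=0 (border '')
j=30 s[j]='a': π[30]=0 (border '')
j=31 s[j]='c': π[31]=0 (border '')
j=32 s[j]='c': π[32]=0 (border '')
j=33 s[j]='f': π[33]=1 (border 'f')
j=34 s[j]='c': k: 1→0; π[34]=0 (border '')
j=35 s[j]='c': π[35]=0 (border '')
j=36 s[j]='b': π[36]=0 (border '')
j=37 s[j]='c': π[37]=0 (border '')
j=38 s[j]='e': π[38]=0 (border '')

[0, 0, 0, 0, 0, 0, 0, 0, 0, 0, 0, 0, 0, 0, 1, 1, 2, 0, 0, 0, 0, 0, 0, 0, 0, 0, 0, 0, 0, 0, 0, 0, 0, 1, 0, 0, 0, 0, 0]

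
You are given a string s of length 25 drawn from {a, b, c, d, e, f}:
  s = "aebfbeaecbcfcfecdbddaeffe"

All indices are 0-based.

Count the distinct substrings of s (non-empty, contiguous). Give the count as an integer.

sorted suffixes:
  #0 SA[0]=0  'aebfbeaecbcfcfecdbddaeffe'
  #1 SA[1]=6  'aecbcfcfecdbddaeffe'
  #2 SA[2]=20  'aeffe'
  #3 SA[3]=9  'bcfcfecdbddaeffe'
  #4 SA[4]=17  'bddaeffe'
  #5 SA[5]=4  'beaecbcfcfecdbddaeffe'
  #6 SA[6]=2  'bfbeaecbcfcfecdbddaeffe'
  #7 SA[7]=8  'cbcfcfecdbddaeffe'
  #8 SA[8]=15  'cdbddaeffe'
  #9 SA[9]=10  'cfcfecdbddaeffe'
  #10 SA[10]=12  'cfecdbddaeffe'
  #11 SA[11]=19  'daeffe'
  #12 SA[12]=16  'dbddaeffe'
  #13 SA[13]=18  'ddaeffe'
  #14 SA[14]=24  'e'
  #15 SA[15]=5  'eaecbcfcfecdbddaeffe'
  #16 SA[16]=1  'ebfbeaecbcfcfecdbddaeffe'
  #17 SA[17]=7  'ecbcfcfecdbddaeffe'
  #18 SA[18]=14  'ecdbddaeffe'
  #19 SA[19]=21  'effe'
  #20 SA[20]=3  'fbeaecbcfcfecdbddaeffe'
  #21 SA[21]=11  'fcfecdbddaeffe'
  #22 SA[22]=23  'fe'
  #23 SA[23]=13  'fecdbddaeffe'
  #24 SA[24]=22  'ffe'

SA = [0, 6, 20, 9, 17, 4, 2, 8, 15, 10, 12, 19, 16, 18, 24, 5, 1, 7, 14, 21, 3, 11, 23, 13, 22]
rank  pair      lcp
   1  s[0:],s[6:]  2  'ae'
   2  s[6:],s[20:]  2  'ae'
   3  s[20:],s[9:]  0  ''
   4  s[9:],s[17:]  1  'b'
   5  s[17:],s[4:]  1  'b'
   6  s[4:],s[2:]  1  'b'
   7  s[2:],s[8:]  0  ''
   8  s[8:],s[15:]  1  'c'
   9  s[15:],s[10:]  1  'c'
  10  s[10:],s[12:]  2  'cf'
  11  s[12:],s[19:]  0  ''
  12  s[19:],s[16:]  1  'd'
  13  s[16:],s[18:]  1  'd'
  14  s[18:],s[24:]  0  ''
  15  s[24:],s[5:]  1  'e'
  16  s[5:],s[1:]  1  'e'
  17  s[1:],s[7:]  1  'e'
  18  s[7:],s[14:]  2  'ec'
  19  s[14:],s[21:]  1  'e'
  20  s[21:],s[3:]  0  ''
  21  s[3:],s[11:]  1  'f'
  22  s[11:],s[23:]  1  'f'
  23  s[23:],s[13:]  2  'fe'
  24  s[13:],s[22:]  1  'f'

n(n+1)/2 = 25·26/2 = 325
Σ LCP = 0 + 2 + 2 + 0 + 1 + 1 + 1 + 0 + 1 + 1 + 2 + 0 + 1 + 1 + 0 + 1 + 1 + 1 + 2 + 1 + 0 + 1 + 1 + 2 + 1 = 24
distinct = 325 − 24 = 301

301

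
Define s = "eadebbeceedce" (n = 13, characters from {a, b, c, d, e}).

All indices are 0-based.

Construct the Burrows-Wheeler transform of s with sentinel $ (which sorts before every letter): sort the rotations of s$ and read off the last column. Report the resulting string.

eeebdeeac$dbec

rank  rotation        last
    0  $eadebbeceedce  e
    1  adebbeceedce$e  e
    2  bbeceedce$eade  e
    3  beceedce$eadeb  b
    4  ce$eadebbeceed  d
    5  ceedce$eadebbe  e
    6  dce$eadebbecee  e
    7  debbeceedce$ea  a
    8  e$eadebbeceedc  c
    9  eadebbeceedce$  $
   10  ebbeceedce$ead  d
   11  eceedce$eadebb  b
   12  edce$eadebbece  e
   13  eedce$eadebbec  c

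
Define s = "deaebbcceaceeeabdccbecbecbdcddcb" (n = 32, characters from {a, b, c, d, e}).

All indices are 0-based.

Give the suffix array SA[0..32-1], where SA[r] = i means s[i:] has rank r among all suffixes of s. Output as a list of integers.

[14, 9, 2, 31, 4, 5, 15, 25, 22, 19, 30, 24, 21, 18, 17, 6, 27, 7, 10, 29, 16, 26, 28, 0, 13, 8, 1, 3, 23, 20, 12, 11]

sorted suffixes:
  #0 SA[0]=14  'abdccbecbecbdcddcb'
  #1 SA[1]=9  'aceeeabdccbecbecbdcddcb'
  #2 SA[2]=2  'aebbcceaceeeabdccbecbecbdcddcb'
  #3 SA[3]=31  'b'
  #4 SA[4]=4  'bbcceaceeeabdccbecbecbdcddcb'
  #5 SA[5]=5  'bcceaceeeabdccbecbecbdcddcb'
  #6 SA[6]=15  'bdccbecbecbdcddcb'
  #7 SA[7]=25  'bdcddcb'
  #8 SA[8]=22  'becbdcddcb'
  #9 SA[9]=19  'becbecbdcddcb'
  #10 SA[10]=30  'cb'
  #11 SA[11]=24  'cbdcddcb'
  #12 SA[12]=21  'cbecbdcddcb'
  #13 SA[13]=18  'cbecbecbdcddcb'
  #14 SA[14]=17  'ccbecbecbdcddcb'
  #15 SA[15]=6  'cceaceeeabdccbecbecbdcddcb'
  #16 SA[16]=27  'cddcb'
  #17 SA[17]=7  'ceaceeeabdccbecbecbdcddcb'
  #18 SA[18]=10  'ceeeabdccbecbecbdcddcb'
  #19 SA[19]=29  'dcb'
  #20 SA[20]=16  'dccbecbecbdcddcb'
  #21 SA[21]=26  'dcddcb'
  #22 SA[22]=28  'ddcb'
  #23 SA[23]=0  'deaebbcceaceeeabdccbecbecbdcddcb'
  #24 SA[24]=13  'eabdccbecbecbdcddcb'
  #25 SA[25]=8  'eaceeeabdccbecbecbdcddcb'
  #26 SA[26]=1  'eaebbcceaceeeabdccbecbecbdcddcb'
  #27 SA[27]=3  'ebbcceaceeeabdccbecbecbdcddcb'
  #28 SA[28]=23  'ecbdcddcb'
  #29 SA[29]=20  'ecbecbdcddcb'
  #30 SA[30]=12  'eeabdccbecbecbdcddcb'
  #31 SA[31]=11  'eeeabdccbecbecbdcddcb'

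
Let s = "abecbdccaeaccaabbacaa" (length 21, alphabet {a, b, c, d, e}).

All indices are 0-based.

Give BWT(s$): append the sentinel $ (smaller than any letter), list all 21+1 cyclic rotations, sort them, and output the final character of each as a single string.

aacca$becbacaacceadbab

rank  rotation                last
    0  $abecbdccaeaccaabbacaa  a
    1  a$abecbdccaeaccaabbaca  a
    2  aa$abecbdccaeaccaabbac  c
    3  aabbacaa$abecbdccaeacc  c
    4  abbacaa$abecbdccaeacca  a
    5  abecbdccaeaccaabbacaa$  $
    6  acaa$abecbdccaeaccaabb  b
    7  accaabbacaa$abecbdccae  e
    8  aeaccaabbacaa$abecbdcc  c
    9  bacaa$abecbdccaeaccaab  b
   10  bbacaa$abecbdccaeaccaa  a
   11  bdccaeaccaabbacaa$abec  c
   12  becbdccaeaccaabbacaa$a  a
   13  caa$abecbdccaeaccaabba  a
   14  caabbacaa$abecbdccaeac  c
   15  caeaccaabbacaa$abecbdc  c
   16  cbdccaeaccaabbacaa$abe  e
   17  ccaabbacaa$abecbdccaea  a
   18  ccaeaccaabbacaa$abecbd  d
   19  dccaeaccaabbacaa$abecb  b
   20  eaccaabbacaa$abecbdcca  a
   21  ecbdccaeaccaabbacaa$ab  b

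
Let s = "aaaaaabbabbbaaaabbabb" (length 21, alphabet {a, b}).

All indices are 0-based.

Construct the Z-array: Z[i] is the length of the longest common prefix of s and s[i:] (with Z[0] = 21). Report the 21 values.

[21, 5, 4, 3, 2, 1, 0, 0, 1, 0, 0, 0, 4, 3, 2, 1, 0, 0, 1, 0, 0]

Z[0]=21
i=1: i≥r, start 0; Z[1]=5 grow→box=[1,6)
i=2: min(r-i=4, Z[1]=5)=4; Z[2]=4
i=3: min(r-i=3, Z[2]=4)=3; Z[3]=3
i=4: min(r-i=2, Z[3]=3)=2; Z[4]=2
i=5: min(r-i=1, Z[4]=2)=1; Z[5]=1
i=6: i≥r, start 0; Z[6]=0
i=7: i≥r, start 0; Z[7]=0
i=8: i≥r, start 0; Z[8]=1 grow→box=[8,9)
i=9: i≥r, start 0; Z[9]=0
i=10: i≥r, start 0; Z[10]=0
i=11: i≥r, start 0; Z[11]=0
i=12: i≥r, start 0; Z[12]=4 grow→box=[12,16)
i=13: min(r-i=3, Z[1]=5)=3; Z[13]=3
i=14: min(r-i=2, Z[2]=4)=2; Z[14]=2
i=15: min(r-i=1, Z[3]=3)=1; Z[15]=1
i=16: i≥r, start 0; Z[16]=0
i=17: i≥r, start 0; Z[17]=0
i=18: i≥r, start 0; Z[18]=1 grow→box=[18,19)
i=19: i≥r, start 0; Z[19]=0
i=20: i≥r, start 0; Z[20]=0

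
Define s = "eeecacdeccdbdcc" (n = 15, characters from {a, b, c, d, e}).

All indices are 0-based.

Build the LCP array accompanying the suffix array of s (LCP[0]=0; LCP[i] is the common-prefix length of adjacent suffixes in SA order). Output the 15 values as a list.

sorted suffixes:
  #0 SA[0]=4  'acdeccdbdcc'
  #1 SA[1]=11  'bdcc'
  #2 SA[2]=14  'c'
  #3 SA[3]=3  'cacdeccdbdcc'
  #4 SA[4]=13  'cc'
  #5 SA[5]=8  'ccdbdcc'
  #6 SA[6]=9  'cdbdcc'
  #7 SA[7]=5  'cdeccdbdcc'
  #8 SA[8]=10  'dbdcc'
  #9 SA[9]=12  'dcc'
  #10 SA[10]=6  'deccdbdcc'
  #11 SA[11]=2  'ecacdeccdbdcc'
  #12 SA[12]=7  'eccdbdcc'
  #13 SA[13]=1  'eecacdeccdbdcc'
  #14 SA[14]=0  'eeecacdeccdbdcc'

SA = [4, 11, 14, 3, 13, 8, 9, 5, 10, 12, 6, 2, 7, 1, 0]
rank  pair      lcp
   1  s[4:],s[11:]  0  ''
   2  s[11:],s[14:]  0  ''
   3  s[14:],s[3:]  1  'c'
   4  s[3:],s[13:]  1  'c'
   5  s[13:],s[8:]  2  'cc'
   6  s[8:],s[9:]  1  'c'
   7  s[9:],s[5:]  2  'cd'
   8  s[5:],s[10:]  0  ''
   9  s[10:],s[12:]  1  'd'
  10  s[12:],s[6:]  1  'd'
  11  s[6:],s[2:]  0  ''
  12  s[2:],s[7:]  2  'ec'
  13  s[7:],s[1:]  1  'e'
  14  s[1:],s[0:]  2  'ee'

[0, 0, 0, 1, 1, 2, 1, 2, 0, 1, 1, 0, 2, 1, 2]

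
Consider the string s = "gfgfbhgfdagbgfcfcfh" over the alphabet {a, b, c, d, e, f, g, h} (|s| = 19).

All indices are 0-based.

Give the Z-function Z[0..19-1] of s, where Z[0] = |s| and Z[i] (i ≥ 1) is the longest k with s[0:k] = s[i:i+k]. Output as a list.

[19, 0, 2, 0, 0, 0, 2, 0, 0, 0, 1, 0, 2, 0, 0, 0, 0, 0, 0]

Z[0]=19
i=1: i≥r, start 0; Z[1]=0
i=2: i≥r, start 0; Z[2]=2 grow→box=[2,4)
i=3: min(r-i=1, Z[1]=0)=0; Z[3]=0
i=4: i≥r, start 0; Z[4]=0
i=5: i≥r, start 0; Z[5]=0
i=6: i≥r, start 0; Z[6]=2 grow→box=[6,8)
i=7: min(r-i=1, Z[1]=0)=0; Z[7]=0
i=8: i≥r, start 0; Z[8]=0
i=9: i≥r, start 0; Z[9]=0
i=10: i≥r, start 0; Z[10]=1 grow→box=[10,11)
i=11: i≥r, start 0; Z[11]=0
i=12: i≥r, start 0; Z[12]=2 grow→box=[12,14)
i=13: min(r-i=1, Z[1]=0)=0; Z[13]=0
i=14: i≥r, start 0; Z[14]=0
i=15: i≥r, start 0; Z[15]=0
i=16: i≥r, start 0; Z[16]=0
i=17: i≥r, start 0; Z[17]=0
i=18: i≥r, start 0; Z[18]=0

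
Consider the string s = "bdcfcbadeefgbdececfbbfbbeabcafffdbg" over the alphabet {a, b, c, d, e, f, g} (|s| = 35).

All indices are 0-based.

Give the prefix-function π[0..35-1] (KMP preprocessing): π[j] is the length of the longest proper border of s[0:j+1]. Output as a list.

π[0] = 0
j=1 s[j]='d': π[1]=0 (border '')
j=2 s[j]='c': π[2]=0 (border '')
j=3 s[j]='f': π[3]=0 (border '')
j=4 s[j]='c': π[4]=0 (border '')
j=5 s[j]='b': π[5]=1 (border 'b')
j=6 s[j]='a': k: 1→0; π[6]=0 (border '')
j=7 s[j]='d': π[7]=0 (border '')
j=8 s[j]='e': π[8]=0 (border '')
j=9 s[j]='e': π[9]=0 (border '')
j=10 s[j]='f': π[10]=0 (border '')
j=11 s[j]='g': π[11]=0 (border '')
j=12 s[j]='b': π[12]=1 (border 'b')
j=13 s[j]='d': π[13]=2 (border 'bd')
j=14 s[j]='e': k: 2→0; π[14]=0 (border '')
j=15 s[j]='c': π[15]=0 (border '')
j=16 s[j]='e': π[16]=0 (border '')
j=17 s[j]='c': π[17]=0 (border '')
j=18 s[j]='f': π[18]=0 (border '')
j=19 s[j]='b': π[19]=1 (border 'b')
j=20 s[j]='b': k: 1→0; π[20]=1 (border 'b')
j=21 s[j]='f': k: 1→0; π[21]=0 (border '')
j=22 s[j]='b': π[22]=1 (border 'b')
j=23 s[j]='b': k: 1→0; π[23]=1 (border 'b')
j=24 s[j]='e': k: 1→0; π[24]=0 (border '')
j=25 s[j]='a': π[25]=0 (border '')
j=26 s[j]='b': π[26]=1 (border 'b')
j=27 s[j]='c': k: 1→0; π[27]=0 (border '')
j=28 s[j]='a': π[28]=0 (border '')
j=29 s[j]='f': π[29]=0 (border '')
j=30 s[j]='f': π[30]=0 (border '')
j=31 s[j]='f': π[31]=0 (border '')
j=32 s[j]='d': π[32]=0 (border '')
j=33 s[j]='b': π[33]=1 (border 'b')
j=34 s[j]='g': k: 1→0; π[34]=0 (border '')

[0, 0, 0, 0, 0, 1, 0, 0, 0, 0, 0, 0, 1, 2, 0, 0, 0, 0, 0, 1, 1, 0, 1, 1, 0, 0, 1, 0, 0, 0, 0, 0, 0, 1, 0]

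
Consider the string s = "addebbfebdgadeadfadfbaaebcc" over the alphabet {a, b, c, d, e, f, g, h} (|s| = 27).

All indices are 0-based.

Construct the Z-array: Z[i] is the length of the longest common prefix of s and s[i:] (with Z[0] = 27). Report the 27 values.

Z[0]=27
i=1: i≥r, start 0; Z[1]=0
i=2: i≥r, start 0; Z[2]=0
i=3: i≥r, start 0; Z[3]=0
i=4: i≥r, start 0; Z[4]=0
i=5: i≥r, start 0; Z[5]=0
i=6: i≥r, start 0; Z[6]=0
i=7: i≥r, start 0; Z[7]=0
i=8: i≥r, start 0; Z[8]=0
i=9: i≥r, start 0; Z[9]=0
i=10: i≥r, start 0; Z[10]=0
i=11: i≥r, start 0; Z[11]=2 extend→box=[11,13)
i=12: min(r-i=1, Z[1]=0)=0; Z[12]=0
i=13: i≥r, start 0; Z[13]=0
i=14: i≥r, start 0; Z[14]=2 extend→box=[14,16)
i=15: min(r-i=1, Z[1]=0)=0; Z[15]=0
i=16: i≥r, start 0; Z[16]=0
i=17: i≥r, start 0; Z[17]=2 extend→box=[17,19)
i=18: min(r-i=1, Z[1]=0)=0; Z[18]=0
i=19: i≥r, start 0; Z[19]=0
i=20: i≥r, start 0; Z[20]=0
i=21: i≥r, start 0; Z[21]=1 extend→box=[21,22)
i=22: i≥r, start 0; Z[22]=1 extend→box=[22,23)
i=23: i≥r, start 0; Z[23]=0
i=24: i≥r, start 0; Z[24]=0
i=25: i≥r, start 0; Z[25]=0
i=26: i≥r, start 0; Z[26]=0

[27, 0, 0, 0, 0, 0, 0, 0, 0, 0, 0, 2, 0, 0, 2, 0, 0, 2, 0, 0, 0, 1, 1, 0, 0, 0, 0]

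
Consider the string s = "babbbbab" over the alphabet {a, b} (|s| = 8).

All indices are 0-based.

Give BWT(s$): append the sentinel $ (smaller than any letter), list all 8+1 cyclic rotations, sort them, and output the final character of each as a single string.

rank  rotation   last
    0  $babbbbab  b
    1  ab$babbbb  b
    2  abbbbab$b  b
    3  b$babbbba  a
    4  bab$babbb  b
    5  babbbbab$  $
    6  bbab$babb  b
    7  bbbab$bab  b
    8  bbbbab$ba  a

bbbab$bba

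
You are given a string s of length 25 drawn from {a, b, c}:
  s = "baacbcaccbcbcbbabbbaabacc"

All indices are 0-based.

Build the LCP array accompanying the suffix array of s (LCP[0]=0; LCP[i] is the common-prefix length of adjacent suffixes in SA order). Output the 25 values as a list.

[0, 2, 1, 2, 1, 2, 3, 0, 3, 2, 2, 1, 3, 2, 1, 2, 3, 0, 1, 1, 2, 3, 4, 1, 2]

rank | idx | suffix
   0 |  19 | aabacc
   1 |   1 | aacbcaccbcbcbbabbbaabacc
   2 |  20 | abacc
   3 |  15 | abbbaabacc
   4 |   2 | acbcaccbcbcbbabbbaabacc
   5 |  22 | acc
   6 |   6 | accbcbcbbabbbaabacc
   7 |  18 | baabacc
   8 |   0 | baacbcaccbcbcbbabbbaabacc
   9 |  14 | babbbaabacc
  10 |  21 | bacc
  11 |  17 | bbaabacc
  12 |  13 | bbabbbaabacc
  13 |  16 | bbbaabacc
  14 |   4 | bcaccbcbcbbabbbaabacc
  15 |  11 | bcbbabbbaabacc
  16 |   9 | bcbcbbabbbaabacc
  17 |  24 | c
  18 |   5 | caccbcbcbbabbbaabacc
  19 |  12 | cbbabbbaabacc
  20 |   3 | cbcaccbcbcbbabbbaabacc
  21 |  10 | cbcbbabbbaabacc
  22 |   8 | cbcbcbbabbbaabacc
  23 |  23 | cc
  24 |   7 | ccbcbcbbabbbaabacc

SA = [19, 1, 20, 15, 2, 22, 6, 18, 0, 14, 21, 17, 13, 16, 4, 11, 9, 24, 5, 12, 3, 10, 8, 23, 7]
[i] adj suffixes → lcp
  [1] 19/1 → 2 ('aa')
  [2] 1/20 → 1 ('a')
  [3] 20/15 → 2 ('ab')
  [4] 15/2 → 1 ('a')
  [5] 2/22 → 2 ('ac')
  [6] 22/6 → 3 ('acc')
  [7] 6/18 → 0 ('')
  [8] 18/0 → 3 ('baa')
  [9] 0/14 → 2 ('ba')
  [10] 14/21 → 2 ('ba')
  [11] 21/17 → 1 ('b')
  [12] 17/13 → 3 ('bba')
  [13] 13/16 → 2 ('bb')
  [14] 16/4 → 1 ('b')
  [15] 4/11 → 2 ('bc')
  [16] 11/9 → 3 ('bcb')
  [17] 9/24 → 0 ('')
  [18] 24/5 → 1 ('c')
  [19] 5/12 → 1 ('c')
  [20] 12/3 → 2 ('cb')
  [21] 3/10 → 3 ('cbc')
  [22] 10/8 → 4 ('cbcb')
  [23] 8/23 → 1 ('c')
  [24] 23/7 → 2 ('cc')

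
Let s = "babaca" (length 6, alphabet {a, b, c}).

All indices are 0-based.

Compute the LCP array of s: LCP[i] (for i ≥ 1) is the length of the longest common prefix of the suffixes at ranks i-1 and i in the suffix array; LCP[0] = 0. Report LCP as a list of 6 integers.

rank | idx | suffix
   0 |   5 | a
   1 |   1 | abaca
   2 |   3 | aca
   3 |   0 | babaca
   4 |   2 | baca
   5 |   4 | ca

SA = [5, 1, 3, 0, 2, 4]
rank  pair      lcp
   1  s[5:],s[1:]  1  'a'
   2  s[1:],s[3:]  1  'a'
   3  s[3:],s[0:]  0  ''
   4  s[0:],s[2:]  2  'ba'
   5  s[2:],s[4:]  0  ''

[0, 1, 1, 0, 2, 0]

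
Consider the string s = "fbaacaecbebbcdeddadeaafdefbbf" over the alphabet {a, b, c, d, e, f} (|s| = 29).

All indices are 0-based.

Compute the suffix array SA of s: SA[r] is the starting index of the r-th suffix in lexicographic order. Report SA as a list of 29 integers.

[2, 20, 3, 17, 5, 21, 1, 10, 26, 11, 8, 27, 4, 7, 12, 16, 15, 18, 13, 23, 19, 9, 6, 14, 24, 28, 0, 25, 22]

sorted suffixes:
  #0 SA[0]=2  'aacaecbebbcdeddadeaafdefbbf'
  #1 SA[1]=20  'aafdefbbf'
  #2 SA[2]=3  'acaecbebbcdeddadeaafdefbbf'
  #3 SA[3]=17  'adeaafdefbbf'
  #4 SA[4]=5  'aecbebbcdeddadeaafdefbbf'
  #5 SA[5]=21  'afdefbbf'
  #6 SA[6]=1  'baacaecbebbcdeddadeaafdefbbf'
  #7 SA[7]=10  'bbcdeddadeaafdefbbf'
  #8 SA[8]=26  'bbf'
  #9 SA[9]=11  'bcdeddadeaafdefbbf'
  #10 SA[10]=8  'bebbcdeddadeaafdefbbf'
  #11 SA[11]=27  'bf'
  #12 SA[12]=4  'caecbebbcdeddadeaafdefbbf'
  #13 SA[13]=7  'cbebbcdeddadeaafdefbbf'
  #14 SA[14]=12  'cdeddadeaafdefbbf'
  #15 SA[15]=16  'dadeaafdefbbf'
  #16 SA[16]=15  'ddadeaafdefbbf'
  #17 SA[17]=18  'deaafdefbbf'
  #18 SA[18]=13  'deddadeaafdefbbf'
  #19 SA[19]=23  'defbbf'
  #20 SA[20]=19  'eaafdefbbf'
  #21 SA[21]=9  'ebbcdeddadeaafdefbbf'
  #22 SA[22]=6  'ecbebbcdeddadeaafdefbbf'
  #23 SA[23]=14  'eddadeaafdefbbf'
  #24 SA[24]=24  'efbbf'
  #25 SA[25]=28  'f'
  #26 SA[26]=0  'fbaacaecbebbcdeddadeaafdefbbf'
  #27 SA[27]=25  'fbbf'
  #28 SA[28]=22  'fdefbbf'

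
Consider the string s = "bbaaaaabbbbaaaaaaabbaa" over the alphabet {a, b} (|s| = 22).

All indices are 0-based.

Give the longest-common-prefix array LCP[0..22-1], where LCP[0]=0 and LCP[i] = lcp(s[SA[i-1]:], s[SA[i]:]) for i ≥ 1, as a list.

[0, 1, 2, 6, 5, 7, 4, 6, 3, 5, 2, 4, 1, 3, 0, 3, 6, 1, 4, 7, 2, 3]

sorted suffixes:
  #0 SA[0]=21  'a'
  #1 SA[1]=20  'aa'
  #2 SA[2]=11  'aaaaaaabbaa'
  #3 SA[3]=12  'aaaaaabbaa'
  #4 SA[4]=13  'aaaaabbaa'
  #5 SA[5]=2  'aaaaabbbbaaaaaaabbaa'
  #6 SA[6]=14  'aaaabbaa'
  #7 SA[7]=3  'aaaabbbbaaaaaaabbaa'
  #8 SA[8]=15  'aaabbaa'
  #9 SA[9]=4  'aaabbbbaaaaaaabbaa'
  #10 SA[10]=16  'aabbaa'
  #11 SA[11]=5  'aabbbbaaaaaaabbaa'
  #12 SA[12]=17  'abbaa'
  #13 SA[13]=6  'abbbbaaaaaaabbaa'
  #14 SA[14]=19  'baa'
  #15 SA[15]=10  'baaaaaaabbaa'
  #16 SA[16]=1  'baaaaabbbbaaaaaaabbaa'
  #17 SA[17]=18  'bbaa'
  #18 SA[18]=9  'bbaaaaaaabbaa'
  #19 SA[19]=0  'bbaaaaabbbbaaaaaaabbaa'
  #20 SA[20]=8  'bbbaaaaaaabbaa'
  #21 SA[21]=7  'bbbbaaaaaaabbaa'

SA = [21, 20, 11, 12, 13, 2, 14, 3, 15, 4, 16, 5, 17, 6, 19, 10, 1, 18, 9, 0, 8, 7]
rank  pair      lcp
   1  s[21:],s[20:]  1  'a'
   2  s[20:],s[11:]  2  'aa'
   3  s[11:],s[12:]  6  'aaaaaa'
   4  s[12:],s[13:]  5  'aaaaa'
   5  s[13:],s[2:]  7  'aaaaabb'
   6  s[2:],s[14:]  4  'aaaa'
   7  s[14:],s[3:]  6  'aaaabb'
   8  s[3:],s[15:]  3  'aaa'
   9  s[15:],s[4:]  5  'aaabb'
  10  s[4:],s[16:]  2  'aa'
  11  s[16:],s[5:]  4  'aabb'
  12  s[5:],s[17:]  1  'a'
  13  s[17:],s[6:]  3  'abb'
  14  s[6:],s[19:]  0  ''
  15  s[19:],s[10:]  3  'baa'
  16  s[10:],s[1:]  6  'baaaaa'
  17  s[1:],s[18:]  1  'b'
  18  s[18:],s[9:]  4  'bbaa'
  19  s[9:],s[0:]  7  'bbaaaaa'
  20  s[0:],s[8:]  2  'bb'
  21  s[8:],s[7:]  3  'bbb'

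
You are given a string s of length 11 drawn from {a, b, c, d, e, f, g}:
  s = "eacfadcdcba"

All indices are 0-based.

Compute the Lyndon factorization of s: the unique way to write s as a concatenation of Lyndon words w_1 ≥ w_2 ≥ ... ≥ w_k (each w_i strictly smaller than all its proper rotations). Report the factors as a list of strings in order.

emit factor 1: 'e' (i=0, period=1)
emit factor 2: 'acfadcdcb' (i=1, period=9)
emit factor 3: 'a' (i=10, period=1)

["e", "acfadcdcb", "a"]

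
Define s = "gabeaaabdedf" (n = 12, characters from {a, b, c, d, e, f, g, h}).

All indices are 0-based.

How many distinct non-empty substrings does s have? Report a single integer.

rank→(start, suffix):
  0 → (4, 'aaabdedf')
  1 → (5, 'aabdedf')
  2 → (6, 'abdedf')
  3 → (1, 'abeaaabdedf')
  4 → (7, 'bdedf')
  5 → (2, 'beaaabdedf')
  6 → (8, 'dedf')
  7 → (10, 'df')
  8 → (3, 'eaaabdedf')
  9 → (9, 'edf')
  10 → (11, 'f')
  11 → (0, 'gabeaaabdedf')

SA = [4, 5, 6, 1, 7, 2, 8, 10, 3, 9, 11, 0]
[i] adj suffixes → lcp
  [1] 4/5 → 2 ('aa')
  [2] 5/6 → 1 ('a')
  [3] 6/1 → 2 ('ab')
  [4] 1/7 → 0 ('')
  [5] 7/2 → 1 ('b')
  [6] 2/8 → 0 ('')
  [7] 8/10 → 1 ('d')
  [8] 10/3 → 0 ('')
  [9] 3/9 → 1 ('e')
  [10] 9/11 → 0 ('')
  [11] 11/0 → 0 ('')

n(n+1)/2 = 12·13/2 = 78
Σ LCP = 0 + 2 + 1 + 2 + 0 + 1 + 0 + 1 + 0 + 1 + 0 + 0 = 8
distinct = 78 − 8 = 70

70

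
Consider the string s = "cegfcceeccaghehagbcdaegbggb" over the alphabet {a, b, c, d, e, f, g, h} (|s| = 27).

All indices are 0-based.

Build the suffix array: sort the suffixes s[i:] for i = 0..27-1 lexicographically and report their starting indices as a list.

[20, 15, 10, 26, 17, 23, 9, 8, 4, 18, 5, 0, 19, 7, 6, 21, 1, 13, 3, 25, 16, 22, 2, 24, 11, 14, 12]

rank | idx | suffix
   0 |  20 | aegbggb
   1 |  15 | agbcdaegbggb
   2 |  10 | aghehagbcdaegbggb
   3 |  26 | b
   4 |  17 | bcdaegbggb
   5 |  23 | bggb
   6 |   9 | caghehagbcdaegbggb
   7 |   8 | ccaghehagbcdaegbggb
   8 |   4 | cceeccaghehagbcdaegbggb
   9 |  18 | cdaegbggb
  10 |   5 | ceeccaghehagbcdaegbggb
  11 |   0 | cegfcceeccaghehagbcdaegbggb
  12 |  19 | daegbggb
  13 |   7 | eccaghehagbcdaegbggb
  14 |   6 | eeccaghehagbcdaegbggb
  15 |  21 | egbggb
  16 |   1 | egfcceeccaghehagbcdaegbggb
  17 |  13 | ehagbcdaegbggb
  18 |   3 | fcceeccaghehagbcdaegbggb
  19 |  25 | gb
  20 |  16 | gbcdaegbggb
  21 |  22 | gbggb
  22 |   2 | gfcceeccaghehagbcdaegbggb
  23 |  24 | ggb
  24 |  11 | ghehagbcdaegbggb
  25 |  14 | hagbcdaegbggb
  26 |  12 | hehagbcdaegbggb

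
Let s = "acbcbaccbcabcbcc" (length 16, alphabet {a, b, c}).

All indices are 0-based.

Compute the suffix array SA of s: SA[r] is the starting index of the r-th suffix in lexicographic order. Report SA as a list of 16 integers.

[10, 0, 5, 4, 8, 2, 11, 13, 15, 9, 3, 7, 1, 12, 14, 6]

sorted suffixes:
  #0 SA[0]=10  'abcbcc'
  #1 SA[1]=0  'acbcbaccbcabcbcc'
  #2 SA[2]=5  'accbcabcbcc'
  #3 SA[3]=4  'baccbcabcbcc'
  #4 SA[4]=8  'bcabcbcc'
  #5 SA[5]=2  'bcbaccbcabcbcc'
  #6 SA[6]=11  'bcbcc'
  #7 SA[7]=13  'bcc'
  #8 SA[8]=15  'c'
  #9 SA[9]=9  'cabcbcc'
  #10 SA[10]=3  'cbaccbcabcbcc'
  #11 SA[11]=7  'cbcabcbcc'
  #12 SA[12]=1  'cbcbaccbcabcbcc'
  #13 SA[13]=12  'cbcc'
  #14 SA[14]=14  'cc'
  #15 SA[15]=6  'ccbcabcbcc'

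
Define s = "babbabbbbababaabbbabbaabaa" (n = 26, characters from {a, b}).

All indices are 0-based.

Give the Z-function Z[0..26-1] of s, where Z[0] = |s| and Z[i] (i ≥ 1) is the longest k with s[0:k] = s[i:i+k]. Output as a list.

[26, 0, 1, 4, 0, 1, 1, 1, 3, 0, 3, 0, 2, 0, 0, 1, 1, 5, 0, 1, 2, 0, 0, 2, 0, 0]

Z[0]=26
i=1: fresh scan; Z[1]=0
i=2: fresh scan; Z[2]=1 extend→box=[2,3)
i=3: fresh scan; Z[3]=4 extend→box=[3,7)
i=4: min(r-i=3, Z[1]=0)=0; Z[4]=0
i=5: min(r-i=2, Z[2]=1)=1; Z[5]=1
i=6: min(r-i=1, Z[3]=4)=1; Z[6]=1
i=7: fresh scan; Z[7]=1 extend→box=[7,8)
i=8: fresh scan; Z[8]=3 extend→box=[8,11)
i=9: min(r-i=2, Z[1]=0)=0; Z[9]=0
i=10: min(r-i=1, Z[2]=1)=1; Z[10]=3 extend→box=[10,13)
i=11: min(r-i=2, Z[1]=0)=0; Z[11]=0
i=12: min(r-i=1, Z[2]=1)=1; Z[12]=2 extend→box=[12,14)
i=13: min(r-i=1, Z[1]=0)=0; Z[13]=0
i=14: fresh scan; Z[14]=0
i=15: fresh scan; Z[15]=1 extend→box=[15,16)
i=16: fresh scan; Z[16]=1 extend→box=[16,17)
i=17: fresh scan; Z[17]=5 extend→box=[17,22)
i=18: min(r-i=4, Z[1]=0)=0; Z[18]=0
i=19: min(r-i=3, Z[2]=1)=1; Z[19]=1
i=20: min(r-i=2, Z[3]=4)=2; Z[20]=2
i=21: min(r-i=1, Z[4]=0)=0; Z[21]=0
i=22: fresh scan; Z[22]=0
i=23: fresh scan; Z[23]=2 extend→box=[23,25)
i=24: min(r-i=1, Z[1]=0)=0; Z[24]=0
i=25: fresh scan; Z[25]=0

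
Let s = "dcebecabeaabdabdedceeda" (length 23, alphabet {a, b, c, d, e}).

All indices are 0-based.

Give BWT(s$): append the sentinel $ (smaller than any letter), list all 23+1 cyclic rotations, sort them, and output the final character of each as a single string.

adeadcaaaeeddeb$ebbcbedc

rank  rotation                  last
    0  $dcebecabeaabdabdedceeda  a
    1  a$dcebecabeaabdabdedceed  d
    2  aabdabdedceeda$dcebecabe  e
    3  abdabdedceeda$dcebecabea  a
    4  abdedceeda$dcebecabeaabd  d
    5  abeaabdabdedceeda$dcebec  c
    6  bdabdedceeda$dcebecabeaa  a
    7  bdedceeda$dcebecabeaabda  a
    8  beaabdabdedceeda$dcebeca  a
    9  becabeaabdabdedceeda$dce  e
   10  cabeaabdabdedceeda$dcebe  e
   11  cebecabeaabdabdedceeda$d  d
   12  ceeda$dcebecabeaabdabded  d
   13  da$dcebecabeaabdabdedcee  e
   14  dabdedceeda$dcebecabeaab  b
   15  dcebecabeaabdabdedceeda$  $
   16  dceeda$dcebecabeaabdabde  e
   17  dedceeda$dcebecabeaabdab  b
   18  eaabdabdedceeda$dcebecab  b
   19  ebecabeaabdabdedceeda$dc  c
   20  ecabeaabdabdedceeda$dceb  b
   21  eda$dcebecabeaabdabdedce  e
   22  edceeda$dcebecabeaabdabd  d
   23  eeda$dcebecabeaabdabdedc  c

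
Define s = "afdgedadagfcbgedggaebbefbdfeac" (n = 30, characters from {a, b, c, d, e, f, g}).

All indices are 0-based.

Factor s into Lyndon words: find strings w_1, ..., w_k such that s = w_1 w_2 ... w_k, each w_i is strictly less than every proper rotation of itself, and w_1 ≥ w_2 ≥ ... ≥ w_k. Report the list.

["afdged", "adagfcbgedggaebbefbdfe", "ac"]

emit factor 1: 'afdged' (i=0, period=6)
emit factor 2: 'adagfcbgedggaebbefbdfe' (i=6, period=22)
emit factor 3: 'ac' (i=28, period=2)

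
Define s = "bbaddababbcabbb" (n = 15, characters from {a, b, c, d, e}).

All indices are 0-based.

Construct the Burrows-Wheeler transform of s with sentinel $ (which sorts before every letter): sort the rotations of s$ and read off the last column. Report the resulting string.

bdcbbbabb$aabbda

rank  rotation          last
    0  $bbaddababbcabbb  b
    1  ababbcabbb$bbadd  d
    2  abbb$bbaddababbc  c
    3  abbcabbb$bbaddab  b
    4  addababbcabbb$bb  b
    5  b$bbaddababbcabb  b
    6  babbcabbb$bbadda  a
    7  baddababbcabbb$b  b
    8  bb$bbaddababbcab  b
    9  bbaddababbcabbb$  $
   10  bbb$bbaddababbca  a
   11  bbcabbb$bbaddaba  a
   12  bcabbb$bbaddabab  b
   13  cabbb$bbaddababb  b
   14  dababbcabbb$bbad  d
   15  ddababbcabbb$bba  a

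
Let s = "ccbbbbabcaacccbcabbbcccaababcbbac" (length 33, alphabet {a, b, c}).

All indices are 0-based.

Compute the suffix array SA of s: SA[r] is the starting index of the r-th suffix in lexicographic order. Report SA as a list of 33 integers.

[23, 9, 24, 16, 6, 26, 31, 10, 5, 25, 30, 4, 29, 3, 2, 17, 18, 7, 14, 27, 19, 32, 22, 8, 15, 28, 1, 13, 21, 0, 12, 20, 11]

rank→(start, suffix):
  0 → (23, 'aababcbbac')
  1 → (9, 'aacccbcabbbcccaababcbbac')
  2 → (24, 'ababcbbac')
  3 → (16, 'abbbcccaababcbbac')
  4 → (6, 'abcaacccbcabbbcccaababcbbac')
  5 → (26, 'abcbbac')
  6 → (31, 'ac')
  7 → (10, 'acccbcabbbcccaababcbbac')
  8 → (5, 'babcaacccbcabbbcccaababcbbac')
  9 → (25, 'babcbbac')
  10 → (30, 'bac')
  11 → (4, 'bbabcaacccbcabbbcccaababcbbac')
  12 → (29, 'bbac')
  13 → (3, 'bbbabcaacccbcabbbcccaababcbbac')
  14 → (2, 'bbbbabcaacccbcabbbcccaababcbbac')
  15 → (17, 'bbbcccaababcbbac')
  16 → (18, 'bbcccaababcbbac')
  17 → (7, 'bcaacccbcabbbcccaababcbbac')
  18 → (14, 'bcabbbcccaababcbbac')
  19 → (27, 'bcbbac')
  20 → (19, 'bcccaababcbbac')
  21 → (32, 'c')
  22 → (22, 'caababcbbac')
  23 → (8, 'caacccbcabbbcccaababcbbac')
  24 → (15, 'cabbbcccaababcbbac')
  25 → (28, 'cbbac')
  26 → (1, 'cbbbbabcaacccbcabbbcccaababcbbac')
  27 → (13, 'cbcabbbcccaababcbbac')
  28 → (21, 'ccaababcbbac')
  29 → (0, 'ccbbbbabcaacccbcabbbcccaababcbbac')
  30 → (12, 'ccbcabbbcccaababcbbac')
  31 → (20, 'cccaababcbbac')
  32 → (11, 'cccbcabbbcccaababcbbac')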